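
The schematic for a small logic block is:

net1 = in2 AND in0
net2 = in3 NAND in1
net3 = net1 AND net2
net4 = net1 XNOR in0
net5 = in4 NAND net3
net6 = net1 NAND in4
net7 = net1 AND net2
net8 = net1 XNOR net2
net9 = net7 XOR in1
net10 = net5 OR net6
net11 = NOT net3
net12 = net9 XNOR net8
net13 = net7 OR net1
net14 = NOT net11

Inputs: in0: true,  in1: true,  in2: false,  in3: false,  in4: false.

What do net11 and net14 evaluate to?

net11 = true  net14 = false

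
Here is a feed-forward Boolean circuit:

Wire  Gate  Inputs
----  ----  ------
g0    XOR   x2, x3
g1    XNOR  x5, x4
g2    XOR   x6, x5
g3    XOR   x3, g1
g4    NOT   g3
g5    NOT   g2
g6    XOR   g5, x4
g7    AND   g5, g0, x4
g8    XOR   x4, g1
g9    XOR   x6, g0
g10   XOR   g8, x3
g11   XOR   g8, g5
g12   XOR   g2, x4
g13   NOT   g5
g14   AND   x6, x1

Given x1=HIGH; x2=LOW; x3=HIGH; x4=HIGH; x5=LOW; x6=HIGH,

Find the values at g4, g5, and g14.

g4 = LOW  g5 = LOW  g14 = HIGH

g1 = x5 XNOR x4 = LOW XNOR HIGH = LOW
g2 = x6 XOR x5 = HIGH XOR LOW = HIGH
g3 = x3 XOR g1 = HIGH XOR LOW = HIGH
g4 = NOT g3 = NOT HIGH = LOW
g5 = NOT g2 = NOT HIGH = LOW
g14 = x6 AND x1 = HIGH AND HIGH = HIGH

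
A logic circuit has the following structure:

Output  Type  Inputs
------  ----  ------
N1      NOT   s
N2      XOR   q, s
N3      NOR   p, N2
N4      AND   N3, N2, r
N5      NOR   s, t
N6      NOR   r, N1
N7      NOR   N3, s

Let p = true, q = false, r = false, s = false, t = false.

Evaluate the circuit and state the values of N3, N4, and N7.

N3 = false, N4 = false, N7 = true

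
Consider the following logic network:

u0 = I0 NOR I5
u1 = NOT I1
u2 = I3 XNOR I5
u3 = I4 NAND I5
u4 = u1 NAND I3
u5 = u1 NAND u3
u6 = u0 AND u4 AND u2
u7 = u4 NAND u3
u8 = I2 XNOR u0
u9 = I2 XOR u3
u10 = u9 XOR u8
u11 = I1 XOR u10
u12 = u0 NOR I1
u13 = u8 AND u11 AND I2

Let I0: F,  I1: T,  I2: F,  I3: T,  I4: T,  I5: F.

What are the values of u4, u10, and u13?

u4 = T; u10 = T; u13 = F

u0 = I0 NOR I5 = F NOR F = T
u1 = NOT I1 = NOT T = F
u3 = I4 NAND I5 = T NAND F = T
u4 = u1 NAND I3 = F NAND T = T
u8 = I2 XNOR u0 = F XNOR T = F
u9 = I2 XOR u3 = F XOR T = T
u10 = u9 XOR u8 = T XOR F = T
u11 = I1 XOR u10 = T XOR T = F
u13 = u8 AND u11 AND I2 = F AND F AND F = F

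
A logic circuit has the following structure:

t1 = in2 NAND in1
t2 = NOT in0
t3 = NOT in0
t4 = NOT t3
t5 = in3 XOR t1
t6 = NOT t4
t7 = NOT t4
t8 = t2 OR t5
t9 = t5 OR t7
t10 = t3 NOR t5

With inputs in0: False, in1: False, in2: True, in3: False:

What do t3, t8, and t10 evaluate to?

t1 = in2 NAND in1 = True NAND False = True
t2 = NOT in0 = NOT False = True
t3 = NOT in0 = NOT False = True
t5 = in3 XOR t1 = False XOR True = True
t8 = t2 OR t5 = True OR True = True
t10 = t3 NOR t5 = True NOR True = False

t3 = True  t8 = True  t10 = False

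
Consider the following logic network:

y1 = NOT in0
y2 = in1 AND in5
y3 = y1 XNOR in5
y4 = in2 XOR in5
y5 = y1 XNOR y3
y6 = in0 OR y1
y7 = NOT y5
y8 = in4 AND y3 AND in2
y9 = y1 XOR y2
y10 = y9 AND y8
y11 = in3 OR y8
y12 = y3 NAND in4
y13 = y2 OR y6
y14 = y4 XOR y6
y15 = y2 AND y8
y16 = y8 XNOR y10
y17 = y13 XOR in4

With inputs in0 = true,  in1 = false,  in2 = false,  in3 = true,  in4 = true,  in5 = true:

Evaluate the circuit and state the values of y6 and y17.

y1 = NOT in0 = NOT true = false
y2 = in1 AND in5 = false AND true = false
y6 = in0 OR y1 = true OR false = true
y13 = y2 OR y6 = false OR true = true
y17 = y13 XOR in4 = true XOR true = false

y6 = true, y17 = false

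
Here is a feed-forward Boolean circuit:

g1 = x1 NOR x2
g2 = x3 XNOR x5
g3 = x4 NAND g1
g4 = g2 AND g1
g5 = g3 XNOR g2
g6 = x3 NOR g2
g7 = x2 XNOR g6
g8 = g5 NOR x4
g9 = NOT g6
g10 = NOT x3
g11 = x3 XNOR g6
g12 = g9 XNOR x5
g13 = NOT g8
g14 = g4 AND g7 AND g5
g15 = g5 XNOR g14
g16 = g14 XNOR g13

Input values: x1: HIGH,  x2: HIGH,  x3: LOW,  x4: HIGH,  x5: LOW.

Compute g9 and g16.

g9 = HIGH, g16 = LOW

g1 = x1 NOR x2 = HIGH NOR HIGH = LOW
g2 = x3 XNOR x5 = LOW XNOR LOW = HIGH
g3 = x4 NAND g1 = HIGH NAND LOW = HIGH
g4 = g2 AND g1 = HIGH AND LOW = LOW
g5 = g3 XNOR g2 = HIGH XNOR HIGH = HIGH
g6 = x3 NOR g2 = LOW NOR HIGH = LOW
g7 = x2 XNOR g6 = HIGH XNOR LOW = LOW
g8 = g5 NOR x4 = HIGH NOR HIGH = LOW
g9 = NOT g6 = NOT LOW = HIGH
g13 = NOT g8 = NOT LOW = HIGH
g14 = g4 AND g7 AND g5 = LOW AND LOW AND HIGH = LOW
g16 = g14 XNOR g13 = LOW XNOR HIGH = LOW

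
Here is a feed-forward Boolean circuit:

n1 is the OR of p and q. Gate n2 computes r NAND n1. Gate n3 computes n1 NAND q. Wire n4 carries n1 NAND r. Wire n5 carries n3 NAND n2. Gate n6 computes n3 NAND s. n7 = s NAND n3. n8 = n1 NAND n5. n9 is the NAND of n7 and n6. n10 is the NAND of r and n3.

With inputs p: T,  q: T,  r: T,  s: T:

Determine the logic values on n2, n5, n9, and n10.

n2 = F  n5 = T  n9 = F  n10 = T

n1 = p OR q = T OR T = T
n2 = r NAND n1 = T NAND T = F
n3 = n1 NAND q = T NAND T = F
n5 = n3 NAND n2 = F NAND F = T
n6 = n3 NAND s = F NAND T = T
n7 = s NAND n3 = T NAND F = T
n9 = n7 NAND n6 = T NAND T = F
n10 = r NAND n3 = T NAND F = T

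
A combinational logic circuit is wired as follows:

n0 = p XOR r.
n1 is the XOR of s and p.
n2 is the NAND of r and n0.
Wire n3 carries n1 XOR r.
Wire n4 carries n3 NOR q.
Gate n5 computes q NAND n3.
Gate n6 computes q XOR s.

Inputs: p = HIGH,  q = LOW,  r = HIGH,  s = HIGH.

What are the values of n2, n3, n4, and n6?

n0 = p XOR r = HIGH XOR HIGH = LOW
n1 = s XOR p = HIGH XOR HIGH = LOW
n2 = r NAND n0 = HIGH NAND LOW = HIGH
n3 = n1 XOR r = LOW XOR HIGH = HIGH
n4 = n3 NOR q = HIGH NOR LOW = LOW
n6 = q XOR s = LOW XOR HIGH = HIGH

n2 = HIGH, n3 = HIGH, n4 = LOW, n6 = HIGH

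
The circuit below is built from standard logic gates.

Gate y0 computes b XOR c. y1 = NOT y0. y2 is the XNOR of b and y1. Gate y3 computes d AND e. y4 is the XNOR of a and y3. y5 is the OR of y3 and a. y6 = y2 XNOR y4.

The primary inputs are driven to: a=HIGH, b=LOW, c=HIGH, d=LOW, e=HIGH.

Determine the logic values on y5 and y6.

y5 = HIGH  y6 = LOW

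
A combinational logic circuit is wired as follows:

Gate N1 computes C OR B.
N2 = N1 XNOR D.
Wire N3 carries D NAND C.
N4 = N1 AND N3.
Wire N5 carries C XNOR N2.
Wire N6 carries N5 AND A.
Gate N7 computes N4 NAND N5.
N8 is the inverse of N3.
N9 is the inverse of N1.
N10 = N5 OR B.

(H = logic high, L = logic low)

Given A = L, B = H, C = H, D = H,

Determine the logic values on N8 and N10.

N1 = C OR B = H OR H = H
N2 = N1 XNOR D = H XNOR H = H
N3 = D NAND C = H NAND H = L
N5 = C XNOR N2 = H XNOR H = H
N8 = NOT N3 = NOT L = H
N10 = N5 OR B = H OR H = H

N8 = H; N10 = H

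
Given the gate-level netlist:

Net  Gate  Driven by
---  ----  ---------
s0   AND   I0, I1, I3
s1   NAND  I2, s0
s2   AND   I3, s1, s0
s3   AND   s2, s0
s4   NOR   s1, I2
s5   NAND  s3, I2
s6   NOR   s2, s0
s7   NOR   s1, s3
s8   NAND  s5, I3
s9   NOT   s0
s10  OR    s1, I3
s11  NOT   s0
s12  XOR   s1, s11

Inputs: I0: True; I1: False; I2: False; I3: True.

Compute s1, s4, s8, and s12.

s1 = True; s4 = False; s8 = False; s12 = False

s0 = I0 AND I1 AND I3 = True AND False AND True = False
s1 = I2 NAND s0 = False NAND False = True
s2 = I3 AND s1 AND s0 = True AND True AND False = False
s3 = s2 AND s0 = False AND False = False
s4 = s1 NOR I2 = True NOR False = False
s5 = s3 NAND I2 = False NAND False = True
s8 = s5 NAND I3 = True NAND True = False
s11 = NOT s0 = NOT False = True
s12 = s1 XOR s11 = True XOR True = False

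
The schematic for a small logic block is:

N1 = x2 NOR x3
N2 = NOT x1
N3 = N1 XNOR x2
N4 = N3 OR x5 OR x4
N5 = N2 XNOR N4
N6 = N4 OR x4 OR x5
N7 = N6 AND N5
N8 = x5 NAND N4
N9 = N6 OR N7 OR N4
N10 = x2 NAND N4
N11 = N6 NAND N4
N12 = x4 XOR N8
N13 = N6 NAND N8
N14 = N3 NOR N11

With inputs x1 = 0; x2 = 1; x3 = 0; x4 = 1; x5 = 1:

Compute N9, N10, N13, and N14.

N9 = 1, N10 = 0, N13 = 1, N14 = 1

N1 = x2 NOR x3 = 1 NOR 0 = 0
N2 = NOT x1 = NOT 0 = 1
N3 = N1 XNOR x2 = 0 XNOR 1 = 0
N4 = N3 OR x5 OR x4 = 0 OR 1 OR 1 = 1
N5 = N2 XNOR N4 = 1 XNOR 1 = 1
N6 = N4 OR x4 OR x5 = 1 OR 1 OR 1 = 1
N7 = N6 AND N5 = 1 AND 1 = 1
N8 = x5 NAND N4 = 1 NAND 1 = 0
N9 = N6 OR N7 OR N4 = 1 OR 1 OR 1 = 1
N10 = x2 NAND N4 = 1 NAND 1 = 0
N11 = N6 NAND N4 = 1 NAND 1 = 0
N13 = N6 NAND N8 = 1 NAND 0 = 1
N14 = N3 NOR N11 = 0 NOR 0 = 1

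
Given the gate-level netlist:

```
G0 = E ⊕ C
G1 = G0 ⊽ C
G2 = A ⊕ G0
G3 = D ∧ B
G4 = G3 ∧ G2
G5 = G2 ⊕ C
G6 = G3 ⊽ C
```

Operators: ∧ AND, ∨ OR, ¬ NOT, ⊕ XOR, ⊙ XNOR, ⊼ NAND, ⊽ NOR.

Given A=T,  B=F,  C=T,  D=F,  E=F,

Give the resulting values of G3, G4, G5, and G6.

G3 = F, G4 = F, G5 = T, G6 = F

G0 = E XOR C = F XOR T = T
G2 = A XOR G0 = T XOR T = F
G3 = D AND B = F AND F = F
G4 = G3 AND G2 = F AND F = F
G5 = G2 XOR C = F XOR T = T
G6 = G3 NOR C = F NOR T = F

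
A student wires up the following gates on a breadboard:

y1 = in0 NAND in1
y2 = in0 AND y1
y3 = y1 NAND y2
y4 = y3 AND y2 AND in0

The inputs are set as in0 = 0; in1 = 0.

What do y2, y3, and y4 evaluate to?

y1 = in0 NAND in1 = 0 NAND 0 = 1
y2 = in0 AND y1 = 0 AND 1 = 0
y3 = y1 NAND y2 = 1 NAND 0 = 1
y4 = y3 AND y2 AND in0 = 1 AND 0 AND 0 = 0

y2 = 0; y3 = 1; y4 = 0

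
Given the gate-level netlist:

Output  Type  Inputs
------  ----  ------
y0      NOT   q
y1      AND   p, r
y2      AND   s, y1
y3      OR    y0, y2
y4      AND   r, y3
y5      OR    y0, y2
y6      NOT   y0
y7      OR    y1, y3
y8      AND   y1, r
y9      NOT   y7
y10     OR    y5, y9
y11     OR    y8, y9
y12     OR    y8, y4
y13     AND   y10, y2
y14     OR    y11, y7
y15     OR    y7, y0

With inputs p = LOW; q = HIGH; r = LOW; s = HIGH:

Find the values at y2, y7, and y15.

y0 = NOT q = NOT HIGH = LOW
y1 = p AND r = LOW AND LOW = LOW
y2 = s AND y1 = HIGH AND LOW = LOW
y3 = y0 OR y2 = LOW OR LOW = LOW
y7 = y1 OR y3 = LOW OR LOW = LOW
y15 = y7 OR y0 = LOW OR LOW = LOW

y2 = LOW, y7 = LOW, y15 = LOW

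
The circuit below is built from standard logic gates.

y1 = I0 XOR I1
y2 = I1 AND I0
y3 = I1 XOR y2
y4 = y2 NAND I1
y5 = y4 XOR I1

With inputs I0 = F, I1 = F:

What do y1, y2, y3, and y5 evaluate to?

y1 = F; y2 = F; y3 = F; y5 = T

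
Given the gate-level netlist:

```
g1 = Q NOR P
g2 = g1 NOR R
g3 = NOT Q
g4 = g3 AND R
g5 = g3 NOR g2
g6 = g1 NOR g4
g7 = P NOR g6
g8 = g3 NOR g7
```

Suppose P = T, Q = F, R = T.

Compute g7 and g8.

g7 = F; g8 = F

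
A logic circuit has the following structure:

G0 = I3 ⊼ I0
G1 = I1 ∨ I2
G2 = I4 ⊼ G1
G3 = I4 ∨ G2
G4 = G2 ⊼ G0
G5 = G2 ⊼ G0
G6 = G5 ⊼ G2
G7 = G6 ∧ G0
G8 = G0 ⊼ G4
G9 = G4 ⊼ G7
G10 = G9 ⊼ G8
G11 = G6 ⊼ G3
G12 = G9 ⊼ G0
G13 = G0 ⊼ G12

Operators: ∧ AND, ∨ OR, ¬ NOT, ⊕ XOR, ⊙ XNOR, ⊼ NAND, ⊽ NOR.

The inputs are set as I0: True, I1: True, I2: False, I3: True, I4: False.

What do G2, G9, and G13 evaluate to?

G0 = I3 NAND I0 = True NAND True = False
G1 = I1 OR I2 = True OR False = True
G2 = I4 NAND G1 = False NAND True = True
G4 = G2 NAND G0 = True NAND False = True
G5 = G2 NAND G0 = True NAND False = True
G6 = G5 NAND G2 = True NAND True = False
G7 = G6 AND G0 = False AND False = False
G9 = G4 NAND G7 = True NAND False = True
G12 = G9 NAND G0 = True NAND False = True
G13 = G0 NAND G12 = False NAND True = True

G2 = True  G9 = True  G13 = True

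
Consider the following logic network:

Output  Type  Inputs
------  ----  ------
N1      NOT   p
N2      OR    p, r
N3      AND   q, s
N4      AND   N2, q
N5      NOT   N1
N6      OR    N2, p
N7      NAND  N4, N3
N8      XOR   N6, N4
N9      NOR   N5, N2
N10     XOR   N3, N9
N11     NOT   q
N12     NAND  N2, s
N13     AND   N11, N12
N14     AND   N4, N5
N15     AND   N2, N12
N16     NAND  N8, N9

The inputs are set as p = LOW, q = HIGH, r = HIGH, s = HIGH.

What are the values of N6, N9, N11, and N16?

N1 = NOT p = NOT LOW = HIGH
N2 = p OR r = LOW OR HIGH = HIGH
N4 = N2 AND q = HIGH AND HIGH = HIGH
N5 = NOT N1 = NOT HIGH = LOW
N6 = N2 OR p = HIGH OR LOW = HIGH
N8 = N6 XOR N4 = HIGH XOR HIGH = LOW
N9 = N5 NOR N2 = LOW NOR HIGH = LOW
N11 = NOT q = NOT HIGH = LOW
N16 = N8 NAND N9 = LOW NAND LOW = HIGH

N6 = HIGH, N9 = LOW, N11 = LOW, N16 = HIGH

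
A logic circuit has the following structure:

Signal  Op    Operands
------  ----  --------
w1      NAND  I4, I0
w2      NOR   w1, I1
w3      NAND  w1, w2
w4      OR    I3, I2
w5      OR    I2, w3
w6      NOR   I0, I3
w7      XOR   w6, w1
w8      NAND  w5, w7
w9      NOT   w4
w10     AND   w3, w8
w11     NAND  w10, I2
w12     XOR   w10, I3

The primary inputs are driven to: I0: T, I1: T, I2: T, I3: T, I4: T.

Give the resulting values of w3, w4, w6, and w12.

w3 = T, w4 = T, w6 = F, w12 = F

w1 = I4 NAND I0 = T NAND T = F
w2 = w1 NOR I1 = F NOR T = F
w3 = w1 NAND w2 = F NAND F = T
w4 = I3 OR I2 = T OR T = T
w5 = I2 OR w3 = T OR T = T
w6 = I0 NOR I3 = T NOR T = F
w7 = w6 XOR w1 = F XOR F = F
w8 = w5 NAND w7 = T NAND F = T
w10 = w3 AND w8 = T AND T = T
w12 = w10 XOR I3 = T XOR T = F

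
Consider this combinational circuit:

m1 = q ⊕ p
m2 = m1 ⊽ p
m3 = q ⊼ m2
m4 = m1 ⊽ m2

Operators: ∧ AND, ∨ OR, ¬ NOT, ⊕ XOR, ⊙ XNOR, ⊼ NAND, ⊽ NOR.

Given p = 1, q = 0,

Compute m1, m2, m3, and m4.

m1 = q XOR p = 0 XOR 1 = 1
m2 = m1 NOR p = 1 NOR 1 = 0
m3 = q NAND m2 = 0 NAND 0 = 1
m4 = m1 NOR m2 = 1 NOR 0 = 0

m1 = 1, m2 = 0, m3 = 1, m4 = 0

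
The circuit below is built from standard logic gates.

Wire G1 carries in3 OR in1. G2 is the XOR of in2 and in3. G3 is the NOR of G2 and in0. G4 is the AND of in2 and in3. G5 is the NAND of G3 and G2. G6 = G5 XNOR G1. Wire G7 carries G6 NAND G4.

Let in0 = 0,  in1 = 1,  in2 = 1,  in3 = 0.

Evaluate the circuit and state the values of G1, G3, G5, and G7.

G1 = 1; G3 = 0; G5 = 1; G7 = 1

G1 = in3 OR in1 = 0 OR 1 = 1
G2 = in2 XOR in3 = 1 XOR 0 = 1
G3 = G2 NOR in0 = 1 NOR 0 = 0
G4 = in2 AND in3 = 1 AND 0 = 0
G5 = G3 NAND G2 = 0 NAND 1 = 1
G6 = G5 XNOR G1 = 1 XNOR 1 = 1
G7 = G6 NAND G4 = 1 NAND 0 = 1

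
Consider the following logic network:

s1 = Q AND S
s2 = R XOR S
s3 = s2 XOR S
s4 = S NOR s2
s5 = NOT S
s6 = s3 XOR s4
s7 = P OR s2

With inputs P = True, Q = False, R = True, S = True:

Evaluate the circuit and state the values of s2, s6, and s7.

s2 = False; s6 = True; s7 = True

s2 = R XOR S = True XOR True = False
s3 = s2 XOR S = False XOR True = True
s4 = S NOR s2 = True NOR False = False
s6 = s3 XOR s4 = True XOR False = True
s7 = P OR s2 = True OR False = True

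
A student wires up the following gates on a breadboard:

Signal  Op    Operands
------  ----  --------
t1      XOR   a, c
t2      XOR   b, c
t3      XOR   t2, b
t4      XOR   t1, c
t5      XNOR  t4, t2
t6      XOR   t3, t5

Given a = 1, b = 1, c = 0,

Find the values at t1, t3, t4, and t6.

t1 = 1  t3 = 0  t4 = 1  t6 = 1

t1 = a XOR c = 1 XOR 0 = 1
t2 = b XOR c = 1 XOR 0 = 1
t3 = t2 XOR b = 1 XOR 1 = 0
t4 = t1 XOR c = 1 XOR 0 = 1
t5 = t4 XNOR t2 = 1 XNOR 1 = 1
t6 = t3 XOR t5 = 0 XOR 1 = 1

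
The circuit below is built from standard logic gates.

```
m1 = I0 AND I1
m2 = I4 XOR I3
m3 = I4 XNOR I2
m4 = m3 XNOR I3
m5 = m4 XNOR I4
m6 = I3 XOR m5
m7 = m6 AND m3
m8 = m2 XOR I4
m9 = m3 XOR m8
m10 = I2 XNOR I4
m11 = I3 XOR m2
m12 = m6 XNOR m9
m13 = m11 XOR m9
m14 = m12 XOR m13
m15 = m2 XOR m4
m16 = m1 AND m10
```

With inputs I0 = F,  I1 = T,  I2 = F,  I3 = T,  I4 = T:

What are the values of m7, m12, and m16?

m7 = F, m12 = T, m16 = F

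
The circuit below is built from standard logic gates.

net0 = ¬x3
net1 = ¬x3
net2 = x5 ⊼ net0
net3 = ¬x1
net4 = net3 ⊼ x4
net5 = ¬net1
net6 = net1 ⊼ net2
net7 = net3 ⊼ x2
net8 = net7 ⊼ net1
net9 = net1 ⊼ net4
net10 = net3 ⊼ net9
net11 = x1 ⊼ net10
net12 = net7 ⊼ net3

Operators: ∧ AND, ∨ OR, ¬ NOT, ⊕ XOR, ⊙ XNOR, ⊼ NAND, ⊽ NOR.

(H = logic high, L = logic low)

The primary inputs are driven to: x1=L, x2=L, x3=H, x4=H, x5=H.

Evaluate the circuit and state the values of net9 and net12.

net9 = H, net12 = L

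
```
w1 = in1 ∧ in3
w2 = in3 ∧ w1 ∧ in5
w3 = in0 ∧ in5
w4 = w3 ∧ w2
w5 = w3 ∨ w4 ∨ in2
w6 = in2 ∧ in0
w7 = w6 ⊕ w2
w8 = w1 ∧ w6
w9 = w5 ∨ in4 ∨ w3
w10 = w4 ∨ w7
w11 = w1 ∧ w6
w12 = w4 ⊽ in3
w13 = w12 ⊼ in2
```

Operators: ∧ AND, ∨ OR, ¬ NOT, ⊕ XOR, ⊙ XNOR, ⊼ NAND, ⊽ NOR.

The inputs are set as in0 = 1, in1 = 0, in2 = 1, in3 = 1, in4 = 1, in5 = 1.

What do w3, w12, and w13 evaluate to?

w3 = 1, w12 = 0, w13 = 1

w1 = in1 AND in3 = 0 AND 1 = 0
w2 = in3 AND w1 AND in5 = 1 AND 0 AND 1 = 0
w3 = in0 AND in5 = 1 AND 1 = 1
w4 = w3 AND w2 = 1 AND 0 = 0
w12 = w4 NOR in3 = 0 NOR 1 = 0
w13 = w12 NAND in2 = 0 NAND 1 = 1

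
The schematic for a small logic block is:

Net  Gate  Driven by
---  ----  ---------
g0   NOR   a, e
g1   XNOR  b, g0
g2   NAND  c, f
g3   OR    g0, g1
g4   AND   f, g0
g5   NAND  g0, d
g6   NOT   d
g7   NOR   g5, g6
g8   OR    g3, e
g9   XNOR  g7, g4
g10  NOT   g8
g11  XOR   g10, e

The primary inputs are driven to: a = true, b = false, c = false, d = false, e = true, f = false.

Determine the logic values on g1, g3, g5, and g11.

g0 = a NOR e = true NOR true = false
g1 = b XNOR g0 = false XNOR false = true
g3 = g0 OR g1 = false OR true = true
g5 = g0 NAND d = false NAND false = true
g8 = g3 OR e = true OR true = true
g10 = NOT g8 = NOT true = false
g11 = g10 XOR e = false XOR true = true

g1 = true; g3 = true; g5 = true; g11 = true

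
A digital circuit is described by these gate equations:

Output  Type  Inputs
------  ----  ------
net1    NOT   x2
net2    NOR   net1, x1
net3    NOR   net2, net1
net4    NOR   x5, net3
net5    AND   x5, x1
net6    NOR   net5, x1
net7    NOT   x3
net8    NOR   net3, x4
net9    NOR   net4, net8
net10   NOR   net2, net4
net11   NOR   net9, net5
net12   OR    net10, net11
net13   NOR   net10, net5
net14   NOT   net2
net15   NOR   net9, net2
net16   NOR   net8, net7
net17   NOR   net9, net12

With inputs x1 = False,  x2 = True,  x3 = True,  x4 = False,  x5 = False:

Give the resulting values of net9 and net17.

net1 = NOT x2 = NOT True = False
net2 = net1 NOR x1 = False NOR False = True
net3 = net2 NOR net1 = True NOR False = False
net4 = x5 NOR net3 = False NOR False = True
net5 = x5 AND x1 = False AND False = False
net8 = net3 NOR x4 = False NOR False = True
net9 = net4 NOR net8 = True NOR True = False
net10 = net2 NOR net4 = True NOR True = False
net11 = net9 NOR net5 = False NOR False = True
net12 = net10 OR net11 = False OR True = True
net17 = net9 NOR net12 = False NOR True = False

net9 = False, net17 = False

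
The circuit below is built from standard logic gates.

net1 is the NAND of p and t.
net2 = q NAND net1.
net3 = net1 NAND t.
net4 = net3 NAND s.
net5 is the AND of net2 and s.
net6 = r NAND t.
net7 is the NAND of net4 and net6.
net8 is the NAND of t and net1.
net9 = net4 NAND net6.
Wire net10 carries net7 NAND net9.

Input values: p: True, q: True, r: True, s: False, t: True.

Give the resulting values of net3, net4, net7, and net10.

net3 = True, net4 = True, net7 = True, net10 = False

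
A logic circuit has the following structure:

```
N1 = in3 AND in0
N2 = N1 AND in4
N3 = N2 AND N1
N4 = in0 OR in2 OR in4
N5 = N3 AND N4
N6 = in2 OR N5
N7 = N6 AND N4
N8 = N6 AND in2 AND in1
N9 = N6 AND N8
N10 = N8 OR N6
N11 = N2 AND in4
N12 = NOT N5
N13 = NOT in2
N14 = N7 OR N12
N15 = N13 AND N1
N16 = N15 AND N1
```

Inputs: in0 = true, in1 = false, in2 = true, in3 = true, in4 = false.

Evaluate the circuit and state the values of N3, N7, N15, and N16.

N3 = false, N7 = true, N15 = false, N16 = false

N1 = in3 AND in0 = true AND true = true
N2 = N1 AND in4 = true AND false = false
N3 = N2 AND N1 = false AND true = false
N4 = in0 OR in2 OR in4 = true OR true OR false = true
N5 = N3 AND N4 = false AND true = false
N6 = in2 OR N5 = true OR false = true
N7 = N6 AND N4 = true AND true = true
N13 = NOT in2 = NOT true = false
N15 = N13 AND N1 = false AND true = false
N16 = N15 AND N1 = false AND true = false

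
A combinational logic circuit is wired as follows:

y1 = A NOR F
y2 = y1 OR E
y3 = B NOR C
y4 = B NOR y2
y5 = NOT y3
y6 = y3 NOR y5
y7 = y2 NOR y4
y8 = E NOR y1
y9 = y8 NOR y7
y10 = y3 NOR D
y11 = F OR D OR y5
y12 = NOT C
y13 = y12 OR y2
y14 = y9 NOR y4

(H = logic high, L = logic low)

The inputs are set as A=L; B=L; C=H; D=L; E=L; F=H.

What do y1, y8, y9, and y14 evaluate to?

y1 = L  y8 = H  y9 = L  y14 = L

y1 = A NOR F = L NOR H = L
y2 = y1 OR E = L OR L = L
y4 = B NOR y2 = L NOR L = H
y7 = y2 NOR y4 = L NOR H = L
y8 = E NOR y1 = L NOR L = H
y9 = y8 NOR y7 = H NOR L = L
y14 = y9 NOR y4 = L NOR H = L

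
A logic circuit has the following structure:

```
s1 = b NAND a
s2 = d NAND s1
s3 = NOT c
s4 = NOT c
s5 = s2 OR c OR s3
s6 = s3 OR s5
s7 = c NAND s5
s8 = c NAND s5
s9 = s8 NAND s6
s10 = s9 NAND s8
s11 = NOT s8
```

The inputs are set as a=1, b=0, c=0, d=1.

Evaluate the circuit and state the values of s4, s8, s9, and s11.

s4 = 1, s8 = 1, s9 = 0, s11 = 0

s1 = b NAND a = 0 NAND 1 = 1
s2 = d NAND s1 = 1 NAND 1 = 0
s3 = NOT c = NOT 0 = 1
s4 = NOT c = NOT 0 = 1
s5 = s2 OR c OR s3 = 0 OR 0 OR 1 = 1
s6 = s3 OR s5 = 1 OR 1 = 1
s8 = c NAND s5 = 0 NAND 1 = 1
s9 = s8 NAND s6 = 1 NAND 1 = 0
s11 = NOT s8 = NOT 1 = 0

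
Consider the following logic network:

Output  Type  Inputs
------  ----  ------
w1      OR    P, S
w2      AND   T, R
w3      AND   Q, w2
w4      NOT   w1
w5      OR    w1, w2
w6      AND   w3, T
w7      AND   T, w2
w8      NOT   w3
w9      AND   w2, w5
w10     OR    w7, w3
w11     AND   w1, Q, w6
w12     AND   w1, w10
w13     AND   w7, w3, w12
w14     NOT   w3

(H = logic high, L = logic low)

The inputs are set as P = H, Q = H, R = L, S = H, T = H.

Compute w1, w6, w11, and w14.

w1 = P OR S = H OR H = H
w2 = T AND R = H AND L = L
w3 = Q AND w2 = H AND L = L
w6 = w3 AND T = L AND H = L
w11 = w1 AND Q AND w6 = H AND H AND L = L
w14 = NOT w3 = NOT L = H

w1 = H  w6 = L  w11 = L  w14 = H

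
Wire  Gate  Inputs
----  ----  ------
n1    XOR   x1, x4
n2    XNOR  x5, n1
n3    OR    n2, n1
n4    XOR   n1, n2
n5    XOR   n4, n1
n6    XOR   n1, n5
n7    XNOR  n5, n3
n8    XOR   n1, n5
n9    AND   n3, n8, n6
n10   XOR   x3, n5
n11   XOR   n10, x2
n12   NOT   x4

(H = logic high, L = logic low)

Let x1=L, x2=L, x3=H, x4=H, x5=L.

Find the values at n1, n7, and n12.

n1 = x1 XOR x4 = L XOR H = H
n2 = x5 XNOR n1 = L XNOR H = L
n3 = n2 OR n1 = L OR H = H
n4 = n1 XOR n2 = H XOR L = H
n5 = n4 XOR n1 = H XOR H = L
n7 = n5 XNOR n3 = L XNOR H = L
n12 = NOT x4 = NOT H = L

n1 = H, n7 = L, n12 = L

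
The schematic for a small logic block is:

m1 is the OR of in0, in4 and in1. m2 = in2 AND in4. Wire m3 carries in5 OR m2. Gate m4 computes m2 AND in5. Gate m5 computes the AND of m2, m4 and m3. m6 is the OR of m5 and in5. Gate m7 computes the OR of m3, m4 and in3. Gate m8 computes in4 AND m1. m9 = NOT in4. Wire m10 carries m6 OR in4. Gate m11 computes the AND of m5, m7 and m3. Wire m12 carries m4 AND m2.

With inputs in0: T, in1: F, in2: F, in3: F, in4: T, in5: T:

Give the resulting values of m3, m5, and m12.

m3 = T, m5 = F, m12 = F

m2 = in2 AND in4 = F AND T = F
m3 = in5 OR m2 = T OR F = T
m4 = m2 AND in5 = F AND T = F
m5 = m2 AND m4 AND m3 = F AND F AND T = F
m12 = m4 AND m2 = F AND F = F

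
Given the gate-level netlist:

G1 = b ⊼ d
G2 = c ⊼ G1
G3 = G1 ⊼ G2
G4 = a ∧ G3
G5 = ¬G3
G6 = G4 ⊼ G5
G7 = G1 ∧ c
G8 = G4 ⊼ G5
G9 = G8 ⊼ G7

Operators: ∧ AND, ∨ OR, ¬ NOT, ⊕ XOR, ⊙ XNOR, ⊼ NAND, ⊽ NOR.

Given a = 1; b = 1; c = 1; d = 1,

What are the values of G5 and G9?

G5 = 0, G9 = 1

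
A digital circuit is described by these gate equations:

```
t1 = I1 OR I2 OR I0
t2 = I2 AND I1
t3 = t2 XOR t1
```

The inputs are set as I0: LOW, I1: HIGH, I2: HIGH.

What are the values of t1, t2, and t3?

t1 = HIGH, t2 = HIGH, t3 = LOW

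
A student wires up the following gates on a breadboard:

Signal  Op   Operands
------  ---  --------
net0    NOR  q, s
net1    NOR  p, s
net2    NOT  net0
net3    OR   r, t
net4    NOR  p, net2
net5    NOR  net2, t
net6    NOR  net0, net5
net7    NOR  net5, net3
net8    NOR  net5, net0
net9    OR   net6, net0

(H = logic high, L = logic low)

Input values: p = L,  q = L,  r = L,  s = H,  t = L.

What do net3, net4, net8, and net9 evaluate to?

net0 = q NOR s = L NOR H = L
net2 = NOT net0 = NOT L = H
net3 = r OR t = L OR L = L
net4 = p NOR net2 = L NOR H = L
net5 = net2 NOR t = H NOR L = L
net6 = net0 NOR net5 = L NOR L = H
net8 = net5 NOR net0 = L NOR L = H
net9 = net6 OR net0 = H OR L = H

net3 = L  net4 = L  net8 = H  net9 = H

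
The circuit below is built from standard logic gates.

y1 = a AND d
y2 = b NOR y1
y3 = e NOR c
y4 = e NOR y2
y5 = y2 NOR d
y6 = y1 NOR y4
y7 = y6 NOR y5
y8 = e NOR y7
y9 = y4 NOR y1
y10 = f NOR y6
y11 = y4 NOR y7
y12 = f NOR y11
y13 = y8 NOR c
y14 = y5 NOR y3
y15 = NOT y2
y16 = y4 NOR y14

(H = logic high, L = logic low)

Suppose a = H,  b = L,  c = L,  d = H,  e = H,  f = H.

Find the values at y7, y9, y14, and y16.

y7 = H; y9 = L; y14 = H; y16 = L

y1 = a AND d = H AND H = H
y2 = b NOR y1 = L NOR H = L
y3 = e NOR c = H NOR L = L
y4 = e NOR y2 = H NOR L = L
y5 = y2 NOR d = L NOR H = L
y6 = y1 NOR y4 = H NOR L = L
y7 = y6 NOR y5 = L NOR L = H
y9 = y4 NOR y1 = L NOR H = L
y14 = y5 NOR y3 = L NOR L = H
y16 = y4 NOR y14 = L NOR H = L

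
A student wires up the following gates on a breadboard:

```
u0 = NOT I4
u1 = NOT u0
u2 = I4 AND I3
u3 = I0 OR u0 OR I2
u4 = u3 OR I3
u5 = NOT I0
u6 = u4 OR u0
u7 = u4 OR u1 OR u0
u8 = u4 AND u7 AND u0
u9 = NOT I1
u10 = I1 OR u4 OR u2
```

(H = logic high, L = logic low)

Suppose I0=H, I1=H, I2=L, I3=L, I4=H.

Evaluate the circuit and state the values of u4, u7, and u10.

u0 = NOT I4 = NOT H = L
u1 = NOT u0 = NOT L = H
u2 = I4 AND I3 = H AND L = L
u3 = I0 OR u0 OR I2 = H OR L OR L = H
u4 = u3 OR I3 = H OR L = H
u7 = u4 OR u1 OR u0 = H OR H OR L = H
u10 = I1 OR u4 OR u2 = H OR H OR L = H

u4 = H  u7 = H  u10 = H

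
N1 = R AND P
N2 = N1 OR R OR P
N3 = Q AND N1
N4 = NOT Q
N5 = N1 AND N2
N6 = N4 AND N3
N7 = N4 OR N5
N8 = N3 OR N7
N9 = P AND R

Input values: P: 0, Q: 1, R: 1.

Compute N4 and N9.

N4 = NOT Q = NOT 1 = 0
N9 = P AND R = 0 AND 1 = 0

N4 = 0, N9 = 0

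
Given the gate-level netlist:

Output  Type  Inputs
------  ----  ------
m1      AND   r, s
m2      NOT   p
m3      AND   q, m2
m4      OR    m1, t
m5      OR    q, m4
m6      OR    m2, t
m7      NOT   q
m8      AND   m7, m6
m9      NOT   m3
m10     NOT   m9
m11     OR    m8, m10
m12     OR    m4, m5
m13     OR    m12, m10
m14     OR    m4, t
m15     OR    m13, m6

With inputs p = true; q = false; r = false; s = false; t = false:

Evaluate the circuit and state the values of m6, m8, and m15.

m1 = r AND s = false AND false = false
m2 = NOT p = NOT true = false
m3 = q AND m2 = false AND false = false
m4 = m1 OR t = false OR false = false
m5 = q OR m4 = false OR false = false
m6 = m2 OR t = false OR false = false
m7 = NOT q = NOT false = true
m8 = m7 AND m6 = true AND false = false
m9 = NOT m3 = NOT false = true
m10 = NOT m9 = NOT true = false
m12 = m4 OR m5 = false OR false = false
m13 = m12 OR m10 = false OR false = false
m15 = m13 OR m6 = false OR false = false

m6 = false, m8 = false, m15 = false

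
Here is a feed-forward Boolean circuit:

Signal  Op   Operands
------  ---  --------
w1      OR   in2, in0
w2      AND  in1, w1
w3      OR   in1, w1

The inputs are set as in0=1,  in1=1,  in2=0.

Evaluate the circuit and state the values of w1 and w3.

w1 = in2 OR in0 = 0 OR 1 = 1
w3 = in1 OR w1 = 1 OR 1 = 1

w1 = 1  w3 = 1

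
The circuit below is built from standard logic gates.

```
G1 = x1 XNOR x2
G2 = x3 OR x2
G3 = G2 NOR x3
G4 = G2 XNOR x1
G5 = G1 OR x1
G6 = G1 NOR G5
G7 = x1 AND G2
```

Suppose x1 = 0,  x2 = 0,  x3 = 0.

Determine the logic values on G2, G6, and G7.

G2 = 0, G6 = 0, G7 = 0

G1 = x1 XNOR x2 = 0 XNOR 0 = 1
G2 = x3 OR x2 = 0 OR 0 = 0
G5 = G1 OR x1 = 1 OR 0 = 1
G6 = G1 NOR G5 = 1 NOR 1 = 0
G7 = x1 AND G2 = 0 AND 0 = 0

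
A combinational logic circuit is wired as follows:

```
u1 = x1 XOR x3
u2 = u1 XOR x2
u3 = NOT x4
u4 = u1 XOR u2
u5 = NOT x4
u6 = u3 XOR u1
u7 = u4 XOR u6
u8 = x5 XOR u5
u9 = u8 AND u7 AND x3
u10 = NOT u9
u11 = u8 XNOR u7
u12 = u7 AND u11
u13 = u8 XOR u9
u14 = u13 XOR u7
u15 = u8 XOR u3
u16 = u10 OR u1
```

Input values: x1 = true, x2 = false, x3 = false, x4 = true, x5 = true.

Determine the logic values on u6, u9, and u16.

u1 = x1 XOR x3 = true XOR false = true
u2 = u1 XOR x2 = true XOR false = true
u3 = NOT x4 = NOT true = false
u4 = u1 XOR u2 = true XOR true = false
u5 = NOT x4 = NOT true = false
u6 = u3 XOR u1 = false XOR true = true
u7 = u4 XOR u6 = false XOR true = true
u8 = x5 XOR u5 = true XOR false = true
u9 = u8 AND u7 AND x3 = true AND true AND false = false
u10 = NOT u9 = NOT false = true
u16 = u10 OR u1 = true OR true = true

u6 = true; u9 = false; u16 = true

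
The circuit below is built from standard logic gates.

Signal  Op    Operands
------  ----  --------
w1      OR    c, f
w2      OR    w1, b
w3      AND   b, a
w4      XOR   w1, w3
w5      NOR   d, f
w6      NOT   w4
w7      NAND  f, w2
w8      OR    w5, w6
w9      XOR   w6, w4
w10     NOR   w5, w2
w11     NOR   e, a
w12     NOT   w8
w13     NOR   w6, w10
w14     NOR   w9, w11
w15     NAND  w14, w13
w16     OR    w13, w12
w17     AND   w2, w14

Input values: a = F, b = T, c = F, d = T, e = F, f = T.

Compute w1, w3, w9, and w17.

w1 = T  w3 = F  w9 = T  w17 = F

w1 = c OR f = F OR T = T
w2 = w1 OR b = T OR T = T
w3 = b AND a = T AND F = F
w4 = w1 XOR w3 = T XOR F = T
w6 = NOT w4 = NOT T = F
w9 = w6 XOR w4 = F XOR T = T
w11 = e NOR a = F NOR F = T
w14 = w9 NOR w11 = T NOR T = F
w17 = w2 AND w14 = T AND F = F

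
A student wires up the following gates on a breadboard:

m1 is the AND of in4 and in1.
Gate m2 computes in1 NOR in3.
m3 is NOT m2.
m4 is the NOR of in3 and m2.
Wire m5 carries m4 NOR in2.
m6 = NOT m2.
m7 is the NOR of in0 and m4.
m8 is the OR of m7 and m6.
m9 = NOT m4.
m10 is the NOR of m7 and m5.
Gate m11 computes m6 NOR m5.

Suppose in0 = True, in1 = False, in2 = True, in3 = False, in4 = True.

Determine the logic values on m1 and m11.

m1 = False, m11 = True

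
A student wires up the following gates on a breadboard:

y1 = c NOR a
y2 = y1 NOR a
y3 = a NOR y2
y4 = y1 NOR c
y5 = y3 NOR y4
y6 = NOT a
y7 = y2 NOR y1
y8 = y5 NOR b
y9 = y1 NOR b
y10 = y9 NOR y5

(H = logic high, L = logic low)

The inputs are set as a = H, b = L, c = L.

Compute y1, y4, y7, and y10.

y1 = L  y4 = H  y7 = H  y10 = L

y1 = c NOR a = L NOR H = L
y2 = y1 NOR a = L NOR H = L
y3 = a NOR y2 = H NOR L = L
y4 = y1 NOR c = L NOR L = H
y5 = y3 NOR y4 = L NOR H = L
y7 = y2 NOR y1 = L NOR L = H
y9 = y1 NOR b = L NOR L = H
y10 = y9 NOR y5 = H NOR L = L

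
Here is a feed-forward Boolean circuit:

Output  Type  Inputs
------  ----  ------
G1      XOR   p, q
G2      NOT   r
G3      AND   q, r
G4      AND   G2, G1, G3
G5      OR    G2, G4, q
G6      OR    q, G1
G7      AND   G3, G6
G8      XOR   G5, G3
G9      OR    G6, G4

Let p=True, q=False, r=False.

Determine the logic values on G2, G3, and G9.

G1 = p XOR q = True XOR False = True
G2 = NOT r = NOT False = True
G3 = q AND r = False AND False = False
G4 = G2 AND G1 AND G3 = True AND True AND False = False
G6 = q OR G1 = False OR True = True
G9 = G6 OR G4 = True OR False = True

G2 = True, G3 = False, G9 = True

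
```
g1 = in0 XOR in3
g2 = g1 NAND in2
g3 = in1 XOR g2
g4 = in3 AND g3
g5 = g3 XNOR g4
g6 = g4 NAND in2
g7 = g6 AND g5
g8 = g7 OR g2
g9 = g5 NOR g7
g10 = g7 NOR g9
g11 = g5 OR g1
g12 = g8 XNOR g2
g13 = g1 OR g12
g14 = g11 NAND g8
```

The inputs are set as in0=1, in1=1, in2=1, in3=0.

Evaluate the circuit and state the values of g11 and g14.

g1 = in0 XOR in3 = 1 XOR 0 = 1
g2 = g1 NAND in2 = 1 NAND 1 = 0
g3 = in1 XOR g2 = 1 XOR 0 = 1
g4 = in3 AND g3 = 0 AND 1 = 0
g5 = g3 XNOR g4 = 1 XNOR 0 = 0
g6 = g4 NAND in2 = 0 NAND 1 = 1
g7 = g6 AND g5 = 1 AND 0 = 0
g8 = g7 OR g2 = 0 OR 0 = 0
g11 = g5 OR g1 = 0 OR 1 = 1
g14 = g11 NAND g8 = 1 NAND 0 = 1

g11 = 1; g14 = 1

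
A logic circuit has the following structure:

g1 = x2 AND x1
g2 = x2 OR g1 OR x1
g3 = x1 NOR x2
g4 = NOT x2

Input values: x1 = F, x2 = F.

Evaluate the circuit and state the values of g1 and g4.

g1 = F, g4 = T

g1 = x2 AND x1 = F AND F = F
g4 = NOT x2 = NOT F = T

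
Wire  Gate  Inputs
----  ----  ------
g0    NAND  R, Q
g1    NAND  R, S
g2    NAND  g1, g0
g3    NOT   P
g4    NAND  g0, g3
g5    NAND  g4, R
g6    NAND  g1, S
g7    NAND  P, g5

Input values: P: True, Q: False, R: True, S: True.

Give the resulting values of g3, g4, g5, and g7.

g3 = False, g4 = True, g5 = False, g7 = True

g0 = R NAND Q = True NAND False = True
g3 = NOT P = NOT True = False
g4 = g0 NAND g3 = True NAND False = True
g5 = g4 NAND R = True NAND True = False
g7 = P NAND g5 = True NAND False = True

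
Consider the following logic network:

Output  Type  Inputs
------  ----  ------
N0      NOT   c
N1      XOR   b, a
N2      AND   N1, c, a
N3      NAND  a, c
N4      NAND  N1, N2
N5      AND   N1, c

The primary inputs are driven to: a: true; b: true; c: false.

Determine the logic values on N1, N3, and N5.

N1 = false, N3 = true, N5 = false

N1 = b XOR a = true XOR true = false
N3 = a NAND c = true NAND false = true
N5 = N1 AND c = false AND false = false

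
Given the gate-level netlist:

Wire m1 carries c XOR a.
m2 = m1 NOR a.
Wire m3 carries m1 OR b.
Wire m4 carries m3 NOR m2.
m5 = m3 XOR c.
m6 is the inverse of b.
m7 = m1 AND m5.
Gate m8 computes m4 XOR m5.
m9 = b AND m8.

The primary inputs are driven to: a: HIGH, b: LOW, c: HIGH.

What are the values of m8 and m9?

m1 = c XOR a = HIGH XOR HIGH = LOW
m2 = m1 NOR a = LOW NOR HIGH = LOW
m3 = m1 OR b = LOW OR LOW = LOW
m4 = m3 NOR m2 = LOW NOR LOW = HIGH
m5 = m3 XOR c = LOW XOR HIGH = HIGH
m8 = m4 XOR m5 = HIGH XOR HIGH = LOW
m9 = b AND m8 = LOW AND LOW = LOW

m8 = LOW  m9 = LOW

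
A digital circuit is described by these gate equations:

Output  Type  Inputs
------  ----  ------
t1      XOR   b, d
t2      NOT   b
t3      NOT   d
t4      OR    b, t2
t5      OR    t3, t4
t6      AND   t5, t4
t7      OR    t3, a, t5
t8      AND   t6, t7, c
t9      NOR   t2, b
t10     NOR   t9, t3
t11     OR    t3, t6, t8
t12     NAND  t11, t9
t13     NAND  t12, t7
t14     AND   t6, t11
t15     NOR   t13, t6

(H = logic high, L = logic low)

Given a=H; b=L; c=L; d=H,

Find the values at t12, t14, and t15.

t2 = NOT b = NOT L = H
t3 = NOT d = NOT H = L
t4 = b OR t2 = L OR H = H
t5 = t3 OR t4 = L OR H = H
t6 = t5 AND t4 = H AND H = H
t7 = t3 OR a OR t5 = L OR H OR H = H
t8 = t6 AND t7 AND c = H AND H AND L = L
t9 = t2 NOR b = H NOR L = L
t11 = t3 OR t6 OR t8 = L OR H OR L = H
t12 = t11 NAND t9 = H NAND L = H
t13 = t12 NAND t7 = H NAND H = L
t14 = t6 AND t11 = H AND H = H
t15 = t13 NOR t6 = L NOR H = L

t12 = H, t14 = H, t15 = L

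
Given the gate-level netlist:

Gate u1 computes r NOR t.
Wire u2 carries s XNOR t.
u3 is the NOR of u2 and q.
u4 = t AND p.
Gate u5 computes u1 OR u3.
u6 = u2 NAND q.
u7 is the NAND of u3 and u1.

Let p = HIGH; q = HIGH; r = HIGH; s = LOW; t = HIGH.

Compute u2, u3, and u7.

u2 = LOW; u3 = LOW; u7 = HIGH

u1 = r NOR t = HIGH NOR HIGH = LOW
u2 = s XNOR t = LOW XNOR HIGH = LOW
u3 = u2 NOR q = LOW NOR HIGH = LOW
u7 = u3 NAND u1 = LOW NAND LOW = HIGH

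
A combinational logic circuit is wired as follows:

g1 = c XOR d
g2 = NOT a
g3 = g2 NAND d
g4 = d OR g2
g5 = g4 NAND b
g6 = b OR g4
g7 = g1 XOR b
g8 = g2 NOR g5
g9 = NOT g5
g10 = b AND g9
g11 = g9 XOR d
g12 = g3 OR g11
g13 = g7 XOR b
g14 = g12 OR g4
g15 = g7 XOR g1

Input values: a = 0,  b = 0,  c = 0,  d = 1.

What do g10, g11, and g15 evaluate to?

g1 = c XOR d = 0 XOR 1 = 1
g2 = NOT a = NOT 0 = 1
g4 = d OR g2 = 1 OR 1 = 1
g5 = g4 NAND b = 1 NAND 0 = 1
g7 = g1 XOR b = 1 XOR 0 = 1
g9 = NOT g5 = NOT 1 = 0
g10 = b AND g9 = 0 AND 0 = 0
g11 = g9 XOR d = 0 XOR 1 = 1
g15 = g7 XOR g1 = 1 XOR 1 = 0

g10 = 0, g11 = 1, g15 = 0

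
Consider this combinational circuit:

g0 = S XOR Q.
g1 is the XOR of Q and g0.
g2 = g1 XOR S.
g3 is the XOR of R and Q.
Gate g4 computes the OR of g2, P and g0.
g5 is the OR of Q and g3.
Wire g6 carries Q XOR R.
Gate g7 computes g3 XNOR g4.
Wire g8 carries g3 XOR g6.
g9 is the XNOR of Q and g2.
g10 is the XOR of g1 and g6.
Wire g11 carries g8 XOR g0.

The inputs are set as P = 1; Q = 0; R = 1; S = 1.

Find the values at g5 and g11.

g5 = 1, g11 = 1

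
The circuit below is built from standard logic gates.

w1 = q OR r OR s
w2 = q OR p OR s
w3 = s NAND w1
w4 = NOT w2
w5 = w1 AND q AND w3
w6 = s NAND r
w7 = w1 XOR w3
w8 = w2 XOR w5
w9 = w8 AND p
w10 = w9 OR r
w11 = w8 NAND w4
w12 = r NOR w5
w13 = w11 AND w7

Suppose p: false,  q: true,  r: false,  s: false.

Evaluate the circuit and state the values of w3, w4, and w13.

w1 = q OR r OR s = true OR false OR false = true
w2 = q OR p OR s = true OR false OR false = true
w3 = s NAND w1 = false NAND true = true
w4 = NOT w2 = NOT true = false
w5 = w1 AND q AND w3 = true AND true AND true = true
w7 = w1 XOR w3 = true XOR true = false
w8 = w2 XOR w5 = true XOR true = false
w11 = w8 NAND w4 = false NAND false = true
w13 = w11 AND w7 = true AND false = false

w3 = true, w4 = false, w13 = false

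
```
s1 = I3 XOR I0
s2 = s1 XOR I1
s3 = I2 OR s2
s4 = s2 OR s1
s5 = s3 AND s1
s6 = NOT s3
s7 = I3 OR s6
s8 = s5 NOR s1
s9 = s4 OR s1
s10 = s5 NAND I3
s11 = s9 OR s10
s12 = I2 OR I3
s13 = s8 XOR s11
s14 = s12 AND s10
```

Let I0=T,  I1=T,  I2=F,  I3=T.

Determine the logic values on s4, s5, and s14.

s4 = T, s5 = F, s14 = T

s1 = I3 XOR I0 = T XOR T = F
s2 = s1 XOR I1 = F XOR T = T
s3 = I2 OR s2 = F OR T = T
s4 = s2 OR s1 = T OR F = T
s5 = s3 AND s1 = T AND F = F
s10 = s5 NAND I3 = F NAND T = T
s12 = I2 OR I3 = F OR T = T
s14 = s12 AND s10 = T AND T = T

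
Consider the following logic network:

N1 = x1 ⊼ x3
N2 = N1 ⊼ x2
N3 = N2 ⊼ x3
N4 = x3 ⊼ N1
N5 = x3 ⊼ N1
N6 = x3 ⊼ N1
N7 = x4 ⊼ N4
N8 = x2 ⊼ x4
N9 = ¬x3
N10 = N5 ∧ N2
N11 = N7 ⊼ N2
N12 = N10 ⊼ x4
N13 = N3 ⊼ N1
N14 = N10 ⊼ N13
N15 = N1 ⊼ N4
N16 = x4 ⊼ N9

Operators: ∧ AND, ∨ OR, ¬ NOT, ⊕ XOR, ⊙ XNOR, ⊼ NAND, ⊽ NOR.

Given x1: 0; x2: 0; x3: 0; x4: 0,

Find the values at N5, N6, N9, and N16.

N5 = 1  N6 = 1  N9 = 1  N16 = 1

N1 = x1 NAND x3 = 0 NAND 0 = 1
N5 = x3 NAND N1 = 0 NAND 1 = 1
N6 = x3 NAND N1 = 0 NAND 1 = 1
N9 = NOT x3 = NOT 0 = 1
N16 = x4 NAND N9 = 0 NAND 1 = 1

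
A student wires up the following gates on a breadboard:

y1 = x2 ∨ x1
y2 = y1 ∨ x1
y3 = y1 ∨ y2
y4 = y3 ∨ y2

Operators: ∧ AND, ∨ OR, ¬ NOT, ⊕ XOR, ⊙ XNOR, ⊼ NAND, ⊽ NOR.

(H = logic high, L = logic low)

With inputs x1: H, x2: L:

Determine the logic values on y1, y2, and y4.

y1 = H, y2 = H, y4 = H

y1 = x2 OR x1 = L OR H = H
y2 = y1 OR x1 = H OR H = H
y3 = y1 OR y2 = H OR H = H
y4 = y3 OR y2 = H OR H = H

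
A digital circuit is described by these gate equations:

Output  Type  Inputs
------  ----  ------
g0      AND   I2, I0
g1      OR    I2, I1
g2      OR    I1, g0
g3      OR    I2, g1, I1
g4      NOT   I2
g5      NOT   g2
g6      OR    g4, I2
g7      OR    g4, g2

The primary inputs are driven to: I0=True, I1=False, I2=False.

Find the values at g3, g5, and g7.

g3 = False, g5 = True, g7 = True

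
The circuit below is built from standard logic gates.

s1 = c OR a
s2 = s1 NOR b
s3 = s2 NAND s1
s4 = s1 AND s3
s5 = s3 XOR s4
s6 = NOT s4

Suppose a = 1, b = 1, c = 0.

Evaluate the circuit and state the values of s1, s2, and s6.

s1 = c OR a = 0 OR 1 = 1
s2 = s1 NOR b = 1 NOR 1 = 0
s3 = s2 NAND s1 = 0 NAND 1 = 1
s4 = s1 AND s3 = 1 AND 1 = 1
s6 = NOT s4 = NOT 1 = 0

s1 = 1, s2 = 0, s6 = 0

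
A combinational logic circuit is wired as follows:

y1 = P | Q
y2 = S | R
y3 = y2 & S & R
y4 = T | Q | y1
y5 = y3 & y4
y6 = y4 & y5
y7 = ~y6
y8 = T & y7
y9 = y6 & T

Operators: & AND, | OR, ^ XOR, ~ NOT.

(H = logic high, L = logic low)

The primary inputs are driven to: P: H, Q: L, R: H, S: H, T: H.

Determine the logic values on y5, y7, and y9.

y5 = H, y7 = L, y9 = H

y1 = P OR Q = H OR L = H
y2 = S OR R = H OR H = H
y3 = y2 AND S AND R = H AND H AND H = H
y4 = T OR Q OR y1 = H OR L OR H = H
y5 = y3 AND y4 = H AND H = H
y6 = y4 AND y5 = H AND H = H
y7 = NOT y6 = NOT H = L
y9 = y6 AND T = H AND H = H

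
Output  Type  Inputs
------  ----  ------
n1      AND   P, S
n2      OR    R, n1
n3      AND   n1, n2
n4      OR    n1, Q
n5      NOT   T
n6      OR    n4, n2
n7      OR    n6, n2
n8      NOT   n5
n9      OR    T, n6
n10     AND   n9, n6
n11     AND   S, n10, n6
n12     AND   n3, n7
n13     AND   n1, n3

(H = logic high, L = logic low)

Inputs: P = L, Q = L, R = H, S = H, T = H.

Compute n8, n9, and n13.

n8 = H, n9 = H, n13 = L

n1 = P AND S = L AND H = L
n2 = R OR n1 = H OR L = H
n3 = n1 AND n2 = L AND H = L
n4 = n1 OR Q = L OR L = L
n5 = NOT T = NOT H = L
n6 = n4 OR n2 = L OR H = H
n8 = NOT n5 = NOT L = H
n9 = T OR n6 = H OR H = H
n13 = n1 AND n3 = L AND L = L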